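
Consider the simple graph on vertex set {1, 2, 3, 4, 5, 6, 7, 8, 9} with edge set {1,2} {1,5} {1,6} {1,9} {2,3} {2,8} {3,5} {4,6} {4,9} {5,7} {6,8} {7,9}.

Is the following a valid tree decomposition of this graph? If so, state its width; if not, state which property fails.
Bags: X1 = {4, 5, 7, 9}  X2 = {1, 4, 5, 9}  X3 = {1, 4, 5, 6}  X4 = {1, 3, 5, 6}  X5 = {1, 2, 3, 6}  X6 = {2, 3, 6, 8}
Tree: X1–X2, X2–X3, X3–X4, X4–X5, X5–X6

Every vertex of G appears in some bag (union = {1, 2, 3, 4, 5, 6, 7, 8, 9}); every edge is covered by a bag; and for each vertex v the set of bags containing v is connected in the bag tree. The decomposition is therefore valid. The largest bag has 4 vertices, so the width is 3.

Yes; width 3.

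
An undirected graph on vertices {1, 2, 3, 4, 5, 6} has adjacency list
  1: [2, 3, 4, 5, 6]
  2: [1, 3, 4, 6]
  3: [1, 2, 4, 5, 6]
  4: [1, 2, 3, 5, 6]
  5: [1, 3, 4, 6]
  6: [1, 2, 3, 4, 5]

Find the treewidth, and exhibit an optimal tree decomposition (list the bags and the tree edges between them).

The largest bag has 5 vertices, giving width 4; this decomposition certifies tw(G) ≤ 4. On the other hand G contains the 5-clique {1, 2, 3, 4, 6}. A clique must lie in a single bag of any decomposition, so no decomposition can have width below 4. Therefore the treewidth is 4.

Treewidth 4.
One optimal decomposition is:
Bags: B1 = {1, 2, 3, 4, 6}  B2 = {1, 3, 4, 5, 6}
Tree: B1–B2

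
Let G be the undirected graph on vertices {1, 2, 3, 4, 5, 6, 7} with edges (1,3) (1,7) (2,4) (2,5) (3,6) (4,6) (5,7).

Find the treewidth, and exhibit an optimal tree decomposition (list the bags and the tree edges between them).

Treewidth 2.
Bags: B1 = {2, 5, 7}  B2 = {1, 2, 7}  B3 = {1, 2, 3}  B4 = {2, 3, 6}  B5 = {2, 4, 6}
Tree: B1–B2, B2–B3, B3–B4, B4–B5

Each bag holds 3 vertices, so the decomposition has width 2, which upper-bounds the treewidth. For the lower bound, G contains the cycle 2–5–7–1–3–6–4–2, so G is not a forest; only forests have treewidth ≤ 1, hence tw(G) ≥ 2. Therefore the treewidth is 2.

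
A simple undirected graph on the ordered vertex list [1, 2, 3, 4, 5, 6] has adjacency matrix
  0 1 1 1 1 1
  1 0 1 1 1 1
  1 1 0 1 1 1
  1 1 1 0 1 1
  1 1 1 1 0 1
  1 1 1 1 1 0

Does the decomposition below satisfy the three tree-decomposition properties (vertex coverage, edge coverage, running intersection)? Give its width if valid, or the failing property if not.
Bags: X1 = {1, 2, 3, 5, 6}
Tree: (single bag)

No — vertex 4 appears in no bag.

A tree decomposition must satisfy three properties: every vertex lies in some bag; for every edge, both endpoints lie together in some bag; and for every vertex, the bags containing it form a connected subtree. Here vertex 4 appears in no bag, so the decomposition is invalid.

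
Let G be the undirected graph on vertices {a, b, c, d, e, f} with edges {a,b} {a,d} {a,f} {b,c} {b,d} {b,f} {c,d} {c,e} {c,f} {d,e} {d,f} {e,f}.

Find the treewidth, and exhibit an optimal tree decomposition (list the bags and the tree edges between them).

The largest bag has 4 vertices, giving width 3; this decomposition certifies tw(G) ≤ 3. Conversely, {c, d, e, f} is a clique of size 4, and the vertices of any clique must share a bag in every tree decomposition; so some bag has ≥ 4 vertices and tw(G) ≥ 3. The upper and lower bounds meet at 3, so that is the treewidth.

Treewidth 3.
One such decomposition:
Bags: B1 = {b, c, d, f}  B2 = {c, d, e, f}  B3 = {a, b, d, f}
Tree: B1–B2, B1–B3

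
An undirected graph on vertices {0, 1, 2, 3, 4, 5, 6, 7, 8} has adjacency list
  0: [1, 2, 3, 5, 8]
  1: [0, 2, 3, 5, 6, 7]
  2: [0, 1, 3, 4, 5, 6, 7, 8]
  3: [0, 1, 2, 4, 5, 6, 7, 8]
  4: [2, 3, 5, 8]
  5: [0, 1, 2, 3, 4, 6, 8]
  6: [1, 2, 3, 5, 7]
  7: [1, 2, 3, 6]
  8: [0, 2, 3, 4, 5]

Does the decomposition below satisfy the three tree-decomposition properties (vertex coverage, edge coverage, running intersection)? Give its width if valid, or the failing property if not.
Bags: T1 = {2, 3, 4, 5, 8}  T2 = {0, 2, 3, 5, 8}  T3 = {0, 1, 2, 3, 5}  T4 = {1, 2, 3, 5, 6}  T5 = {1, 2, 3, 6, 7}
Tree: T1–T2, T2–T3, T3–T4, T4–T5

Vertex coverage: the bags together contain {0, 1, 2, 3, 4, 5, 6, 7, 8}, the full vertex set. Edge coverage: each edge of G has both endpoints in at least one bag. Running intersection: for every vertex, the bags containing it form a connected subtree. All three properties hold, so this is a valid tree decomposition of width max|bag| − 1 = 4, and hence tw(G) ≤ 4.

Yes; width 4.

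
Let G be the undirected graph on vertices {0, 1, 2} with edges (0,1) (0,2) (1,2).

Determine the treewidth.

A width-2 tree decomposition is:
Bags: B1 = {0, 1, 2}
Tree: (single bag)
A single bag containing all 3 vertices is trivially a valid decomposition of width 2. Conversely, {0, 1, 2} is a clique of size 3, and the vertices of any clique must share a bag in every tree decomposition; so some bag has ≥ 3 vertices and tw(G) ≥ 2. Hence tw(G) = 2 exactly.

2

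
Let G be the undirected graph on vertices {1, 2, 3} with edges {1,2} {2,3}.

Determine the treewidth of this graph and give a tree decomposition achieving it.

Treewidth 1.
One such decomposition:
Bags: B1 = {2, 3}  B2 = {1, 2}
Tree: B1–B2

The largest bag has 2 vertices, giving width 1; this decomposition certifies tw(G) ≤ 1. G has an edge, so its treewidth is at least 1. The upper and lower bounds meet at 1, so that is the treewidth.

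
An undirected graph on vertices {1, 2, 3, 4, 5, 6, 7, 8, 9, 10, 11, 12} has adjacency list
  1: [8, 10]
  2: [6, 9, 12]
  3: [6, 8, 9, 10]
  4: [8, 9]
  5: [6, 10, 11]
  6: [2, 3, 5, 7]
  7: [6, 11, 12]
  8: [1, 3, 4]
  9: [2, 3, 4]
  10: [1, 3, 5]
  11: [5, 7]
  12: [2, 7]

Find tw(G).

3

A width-3 tree decomposition is:
Bags: B1 = {5, 7, 11, 12}  B2 = {5, 6, 7, 12}  B3 = {2, 5, 6, 12}  B4 = {2, 5, 6, 10}  B5 = {2, 3, 6, 10}  B6 = {2, 3, 9, 10}  B7 = {1, 3, 9, 10}  B8 = {1, 3, 8, 9}  B9 = {1, 4, 8, 9}
Tree: B1–B2, B2–B3, B3–B4, B4–B5, B5–B6, B6–B7, B7–B8, B8–B9
The largest bag has 4 vertices, giving width 3; this decomposition certifies tw(G) ≤ 3. For the lower bound: the 4 vertex sets {7,11,12}, {5}, {6}, {2,3,9,10} are disjoint, each induces a connected subgraph, and every pair is joined by at least one edge of G. Contracting each set to a single vertex therefore yields K_{4} as a minor, and since treewidth is minor-monotone, tw(G) ≥ tw(K_{4}) = 3. The upper and lower bounds meet at 3, so that is the treewidth.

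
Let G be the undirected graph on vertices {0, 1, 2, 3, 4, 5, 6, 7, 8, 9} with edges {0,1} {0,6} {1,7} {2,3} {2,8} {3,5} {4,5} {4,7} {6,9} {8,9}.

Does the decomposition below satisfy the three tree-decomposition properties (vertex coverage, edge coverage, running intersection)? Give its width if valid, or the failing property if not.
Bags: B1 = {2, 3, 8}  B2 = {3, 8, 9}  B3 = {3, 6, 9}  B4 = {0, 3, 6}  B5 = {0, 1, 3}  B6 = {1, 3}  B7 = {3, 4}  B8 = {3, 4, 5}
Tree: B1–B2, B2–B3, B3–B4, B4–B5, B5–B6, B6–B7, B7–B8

A tree decomposition must satisfy three properties: every vertex lies in some bag; for every edge, both endpoints lie together in some bag; and for every vertex, the bags containing it form a connected subtree. Here vertex 7 appears in no bag, so the decomposition is invalid.

No — vertex 7 appears in no bag.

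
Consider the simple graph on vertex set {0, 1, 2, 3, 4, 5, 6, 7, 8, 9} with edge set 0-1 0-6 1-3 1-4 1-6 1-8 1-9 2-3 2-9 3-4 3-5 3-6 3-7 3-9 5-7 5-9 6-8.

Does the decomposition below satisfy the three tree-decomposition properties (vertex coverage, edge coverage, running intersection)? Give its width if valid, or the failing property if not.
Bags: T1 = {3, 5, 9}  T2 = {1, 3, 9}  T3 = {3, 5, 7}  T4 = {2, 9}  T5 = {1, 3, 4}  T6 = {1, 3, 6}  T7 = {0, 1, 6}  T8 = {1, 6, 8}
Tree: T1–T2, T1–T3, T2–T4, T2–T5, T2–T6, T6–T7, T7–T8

No — edge (3,2) lies in no bag.

A tree decomposition must satisfy three properties: every vertex lies in some bag; for every edge, both endpoints lie together in some bag; and for every vertex, the bags containing it form a connected subtree. Here edge (3,2) lies in no bag, so the decomposition is invalid.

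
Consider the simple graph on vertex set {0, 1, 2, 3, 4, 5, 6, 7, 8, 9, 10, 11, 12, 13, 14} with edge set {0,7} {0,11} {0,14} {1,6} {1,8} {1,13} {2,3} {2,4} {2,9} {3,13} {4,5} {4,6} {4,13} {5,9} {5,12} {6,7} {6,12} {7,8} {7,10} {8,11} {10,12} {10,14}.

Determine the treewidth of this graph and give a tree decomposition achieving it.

Every bag has size at most 4, so the width is 4 − 1 = 3 and tw(G) ≤ 3. For the lower bound: the 4 vertex sets {0,11,14}, {10}, {7}, {1,6,8,12} are disjoint, each induces a connected subgraph, and every pair is joined by at least one edge of G. Contracting each set to a single vertex therefore yields K_{4} as a minor, and since treewidth is minor-monotone, tw(G) ≥ tw(K_{4}) = 3. Therefore the treewidth is 3.

Treewidth 3.
Bags: B1 = {0, 10, 11, 14}  B2 = {0, 7, 10, 11}  B3 = {7, 8, 10, 11}  B4 = {7, 8, 10, 12}  B5 = {6, 7, 8, 12}  B6 = {1, 6, 8, 12}  B7 = {1, 5, 6, 12}  B8 = {1, 4, 5, 6}  B9 = {1, 4, 5, 13}  B10 = {4, 5, 9, 13}  B11 = {2, 4, 9, 13}  B12 = {2, 3, 9, 13}
Tree: B1–B2, B2–B3, B3–B4, B4–B5, B5–B6, B6–B7, B7–B8, B8–B9, B9–B10, B10–B11, B11–B12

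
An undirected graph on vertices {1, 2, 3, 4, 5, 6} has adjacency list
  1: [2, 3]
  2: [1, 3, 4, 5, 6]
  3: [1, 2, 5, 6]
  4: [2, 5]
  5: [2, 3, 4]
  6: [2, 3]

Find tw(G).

2

A width-2 tree decomposition is:
Bags: B1 = {2, 4, 5}  B2 = {2, 3, 5}  B3 = {2, 3, 6}  B4 = {1, 2, 3}
Tree: B1–B2, B2–B3, B3–B4
The largest bag has 3 vertices, giving width 2; this decomposition certifies tw(G) ≤ 2. Conversely, {1, 2, 3} is a clique of size 3, and the vertices of any clique must share a bag in every tree decomposition; so some bag has ≥ 3 vertices and tw(G) ≥ 2. Combining the bounds, tw(G) = 2.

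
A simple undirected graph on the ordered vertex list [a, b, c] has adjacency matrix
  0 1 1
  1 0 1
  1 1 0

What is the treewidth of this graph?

2

A width-2 tree decomposition is:
Bags: B1 = {a, b, c}
Tree: (single bag)
With just one bag of size 3, the width is 3 − 1 = 2, so tw(G) ≤ 2. For the lower bound, the 3 vertices {a, b, c} are pairwise adjacent, and any tree decomposition puts a clique entirely inside one bag — forcing width ≥ 2. The upper and lower bounds meet at 2, so that is the treewidth.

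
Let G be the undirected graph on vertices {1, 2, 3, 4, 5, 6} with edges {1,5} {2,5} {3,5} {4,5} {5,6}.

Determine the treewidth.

1

A width-1 tree decomposition is:
Bags: B1 = {3, 5}  B2 = {4, 5}  B3 = {5, 6}  B4 = {2, 5}  B5 = {1, 5}
Tree: B1–B2, B1–B3, B3–B4, B4–B5
Each bag holds 2 vertices, so the decomposition has width 1, which upper-bounds the treewidth. Any graph with an edge has treewidth ≥ 1, and G has the edge 5–3. Therefore the treewidth is 1.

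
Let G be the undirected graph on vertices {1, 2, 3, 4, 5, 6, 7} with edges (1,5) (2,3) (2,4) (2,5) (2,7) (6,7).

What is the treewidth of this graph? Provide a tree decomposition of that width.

Treewidth 1.
One optimal decomposition is:
Bags: B1 = {2, 5}  B2 = {2, 7}  B3 = {6, 7}  B4 = {2, 4}  B5 = {1, 5}  B6 = {2, 3}
Tree: B1–B2, B2–B3, B2–B4, B1–B5, B1–B6

Each bag holds 2 vertices, so the decomposition has width 1, which upper-bounds the treewidth. G has an edge, so its treewidth is at least 1. Hence tw(G) = 1 exactly.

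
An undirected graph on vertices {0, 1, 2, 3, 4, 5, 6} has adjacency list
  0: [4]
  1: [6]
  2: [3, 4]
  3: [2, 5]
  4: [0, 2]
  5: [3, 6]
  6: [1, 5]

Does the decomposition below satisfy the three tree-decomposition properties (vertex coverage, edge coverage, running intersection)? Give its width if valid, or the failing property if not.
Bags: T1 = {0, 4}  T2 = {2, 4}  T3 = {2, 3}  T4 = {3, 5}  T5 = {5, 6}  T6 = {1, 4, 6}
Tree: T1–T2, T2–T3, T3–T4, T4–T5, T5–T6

A tree decomposition must satisfy three properties: every vertex lies in some bag; for every edge, both endpoints lie together in some bag; and for every vertex, the bags containing it form a connected subtree. Here bags containing vertex 4 are not connected in the tree, so the decomposition is invalid.

No — bags containing vertex 4 are not connected in the tree.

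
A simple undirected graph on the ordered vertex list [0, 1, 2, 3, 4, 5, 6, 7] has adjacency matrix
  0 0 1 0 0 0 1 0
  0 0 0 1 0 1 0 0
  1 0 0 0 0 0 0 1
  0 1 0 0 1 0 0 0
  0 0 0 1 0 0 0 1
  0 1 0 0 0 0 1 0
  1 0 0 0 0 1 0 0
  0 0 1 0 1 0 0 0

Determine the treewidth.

A width-2 tree decomposition is:
Bags: B1 = {1, 3, 4}  B2 = {1, 4, 7}  B3 = {1, 2, 7}  B4 = {0, 1, 2}  B5 = {0, 1, 6}  B6 = {1, 5, 6}
Tree: B1–B2, B2–B3, B3–B4, B4–B5, B5–B6
Every bag has size at most 3, so the width is 3 − 1 = 2 and tw(G) ≤ 2. Since 1–3–4–7–2–0–6–5–1 is a cycle in G, G is not acyclic. Forests are exactly the graphs of treewidth ≤ 1, so tw(G) ≥ 2. Therefore the treewidth is 2.

2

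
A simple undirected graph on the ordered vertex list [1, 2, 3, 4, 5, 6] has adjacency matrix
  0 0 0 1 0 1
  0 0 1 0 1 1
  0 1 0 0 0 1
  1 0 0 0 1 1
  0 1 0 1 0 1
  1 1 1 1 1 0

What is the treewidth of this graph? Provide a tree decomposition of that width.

Each bag holds 3 vertices, so the decomposition has width 2, which upper-bounds the treewidth. Conversely, {1, 4, 6} is a clique of size 3, and the vertices of any clique must share a bag in every tree decomposition; so some bag has ≥ 3 vertices and tw(G) ≥ 2. Combining the bounds, tw(G) = 2.

Treewidth 2.
One such decomposition:
Bags: B1 = {2, 5, 6}  B2 = {4, 5, 6}  B3 = {1, 4, 6}  B4 = {2, 3, 6}
Tree: B1–B2, B2–B3, B1–B4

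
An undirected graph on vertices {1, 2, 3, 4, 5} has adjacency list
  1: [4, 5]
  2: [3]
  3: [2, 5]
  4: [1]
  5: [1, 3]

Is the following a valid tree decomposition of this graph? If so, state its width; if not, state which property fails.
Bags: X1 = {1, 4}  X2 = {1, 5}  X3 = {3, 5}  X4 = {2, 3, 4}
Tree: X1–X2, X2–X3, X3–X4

No — bags containing vertex 4 are not connected in the tree.

A tree decomposition must satisfy three properties: every vertex lies in some bag; for every edge, both endpoints lie together in some bag; and for every vertex, the bags containing it form a connected subtree. Here bags containing vertex 4 are not connected in the tree, so the decomposition is invalid.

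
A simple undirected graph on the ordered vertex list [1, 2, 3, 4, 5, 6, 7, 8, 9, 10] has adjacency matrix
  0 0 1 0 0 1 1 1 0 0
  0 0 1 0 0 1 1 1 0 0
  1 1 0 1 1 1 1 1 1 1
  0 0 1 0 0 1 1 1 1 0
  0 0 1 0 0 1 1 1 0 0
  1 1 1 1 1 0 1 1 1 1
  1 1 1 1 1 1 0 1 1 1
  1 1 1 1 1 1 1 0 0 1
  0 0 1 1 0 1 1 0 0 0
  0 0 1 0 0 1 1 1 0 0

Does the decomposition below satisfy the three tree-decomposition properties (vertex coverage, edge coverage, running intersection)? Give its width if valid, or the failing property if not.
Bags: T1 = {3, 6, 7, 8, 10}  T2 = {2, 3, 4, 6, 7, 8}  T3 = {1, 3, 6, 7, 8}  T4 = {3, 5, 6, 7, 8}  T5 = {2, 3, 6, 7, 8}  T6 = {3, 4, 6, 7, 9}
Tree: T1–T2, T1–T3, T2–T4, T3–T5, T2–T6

No — bags containing vertex 2 are not connected in the tree.

A tree decomposition must satisfy three properties: every vertex lies in some bag; for every edge, both endpoints lie together in some bag; and for every vertex, the bags containing it form a connected subtree. Here bags containing vertex 2 are not connected in the tree, so the decomposition is invalid.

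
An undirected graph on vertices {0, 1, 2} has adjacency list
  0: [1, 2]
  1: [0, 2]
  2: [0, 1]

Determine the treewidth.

A width-2 tree decomposition is:
Bags: B1 = {0, 1, 2}
Tree: (single bag)
With just one bag of size 3, the width is 3 − 1 = 2, so tw(G) ≤ 2. For the lower bound, the 3 vertices {0, 1, 2} are pairwise adjacent, and any tree decomposition puts a clique entirely inside one bag — forcing width ≥ 2. The upper and lower bounds meet at 2, so that is the treewidth.

2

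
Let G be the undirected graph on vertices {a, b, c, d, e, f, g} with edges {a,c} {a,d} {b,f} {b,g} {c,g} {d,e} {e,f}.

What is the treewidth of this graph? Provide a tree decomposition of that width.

Treewidth 2.
Bags: B1 = {d, e, f}  B2 = {b, d, f}  B3 = {b, d, g}  B4 = {c, d, g}  B5 = {a, c, d}
Tree: B1–B2, B2–B3, B3–B4, B4–B5

Each bag holds 3 vertices, so the decomposition has width 2, which upper-bounds the treewidth. Since d–e–f–b–g–c–a–d is a cycle in G, G is not acyclic. Forests are exactly the graphs of treewidth ≤ 1, so tw(G) ≥ 2. Hence tw(G) = 2 exactly.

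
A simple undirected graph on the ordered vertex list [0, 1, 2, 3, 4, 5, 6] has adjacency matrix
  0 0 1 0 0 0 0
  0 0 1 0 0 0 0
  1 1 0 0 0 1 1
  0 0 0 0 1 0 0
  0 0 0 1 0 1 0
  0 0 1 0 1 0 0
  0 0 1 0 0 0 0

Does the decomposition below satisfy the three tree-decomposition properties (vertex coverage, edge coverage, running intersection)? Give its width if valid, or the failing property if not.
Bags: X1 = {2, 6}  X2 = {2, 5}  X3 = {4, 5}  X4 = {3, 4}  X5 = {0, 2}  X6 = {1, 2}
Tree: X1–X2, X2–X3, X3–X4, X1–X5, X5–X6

Yes; width 1.

Vertex coverage: the bags together contain {0, 1, 2, 3, 4, 5, 6}, the full vertex set. Edge coverage: each edge of G has both endpoints in at least one bag. Running intersection: for every vertex, the bags containing it form a connected subtree. All three properties hold, so this is a valid tree decomposition of width max|bag| − 1 = 1, and hence tw(G) ≤ 1.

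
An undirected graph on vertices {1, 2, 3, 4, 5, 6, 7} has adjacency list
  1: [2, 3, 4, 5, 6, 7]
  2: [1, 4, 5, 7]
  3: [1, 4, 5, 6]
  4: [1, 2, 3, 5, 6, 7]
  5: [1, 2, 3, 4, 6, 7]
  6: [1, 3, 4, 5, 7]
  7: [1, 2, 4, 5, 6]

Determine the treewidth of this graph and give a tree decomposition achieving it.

Treewidth 4.
One optimal decomposition is:
Bags: B1 = {1, 4, 5, 6, 7}  B2 = {1, 3, 4, 5, 6}  B3 = {1, 2, 4, 5, 7}
Tree: B1–B2, B1–B3

Every bag has size at most 5, so the width is 5 − 1 = 4 and tw(G) ≤ 4. On the other hand G contains the 5-clique {1, 2, 4, 5, 7}. A clique must lie in a single bag of any decomposition, so no decomposition can have width below 4. Hence tw(G) = 4 exactly.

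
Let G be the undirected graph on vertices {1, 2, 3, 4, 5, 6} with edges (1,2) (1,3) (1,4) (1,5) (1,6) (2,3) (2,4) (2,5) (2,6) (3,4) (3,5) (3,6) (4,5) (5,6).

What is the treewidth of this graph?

A width-4 tree decomposition is:
Bags: B1 = {1, 2, 3, 4, 5}  B2 = {1, 2, 3, 5, 6}
Tree: B1–B2
Every bag has size at most 5, so the width is 5 − 1 = 4 and tw(G) ≤ 4. For the lower bound, the 5 vertices {1, 2, 3, 4, 5} are pairwise adjacent, and any tree decomposition puts a clique entirely inside one bag — forcing width ≥ 4. Therefore the treewidth is 4.

4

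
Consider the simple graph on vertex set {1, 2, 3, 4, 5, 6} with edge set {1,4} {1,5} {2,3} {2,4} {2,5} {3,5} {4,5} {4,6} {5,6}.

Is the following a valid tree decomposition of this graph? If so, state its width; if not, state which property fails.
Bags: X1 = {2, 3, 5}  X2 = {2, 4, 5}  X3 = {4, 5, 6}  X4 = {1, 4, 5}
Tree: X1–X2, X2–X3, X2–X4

Vertex coverage: the bags together contain {1, 2, 3, 4, 5, 6}, the full vertex set. Edge coverage: each edge of G has both endpoints in at least one bag. Running intersection: for every vertex, the bags containing it form a connected subtree. All three properties hold, so this is a valid tree decomposition of width max|bag| − 1 = 2, and hence tw(G) ≤ 2.

Yes; width 2.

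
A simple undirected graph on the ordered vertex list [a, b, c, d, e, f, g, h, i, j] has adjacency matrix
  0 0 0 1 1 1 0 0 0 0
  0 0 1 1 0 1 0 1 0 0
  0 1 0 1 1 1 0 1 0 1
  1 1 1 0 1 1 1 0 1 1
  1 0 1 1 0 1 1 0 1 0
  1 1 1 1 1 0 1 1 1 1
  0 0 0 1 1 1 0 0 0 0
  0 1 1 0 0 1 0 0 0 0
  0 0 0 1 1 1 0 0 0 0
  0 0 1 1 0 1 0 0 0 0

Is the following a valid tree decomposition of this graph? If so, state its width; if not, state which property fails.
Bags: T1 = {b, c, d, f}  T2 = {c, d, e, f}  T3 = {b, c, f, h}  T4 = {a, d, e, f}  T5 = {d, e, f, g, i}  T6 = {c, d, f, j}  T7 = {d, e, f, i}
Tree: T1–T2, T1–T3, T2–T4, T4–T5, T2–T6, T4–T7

No — bags containing vertex i are not connected in the tree.

A tree decomposition must satisfy three properties: every vertex lies in some bag; for every edge, both endpoints lie together in some bag; and for every vertex, the bags containing it form a connected subtree. Here bags containing vertex i are not connected in the tree, so the decomposition is invalid.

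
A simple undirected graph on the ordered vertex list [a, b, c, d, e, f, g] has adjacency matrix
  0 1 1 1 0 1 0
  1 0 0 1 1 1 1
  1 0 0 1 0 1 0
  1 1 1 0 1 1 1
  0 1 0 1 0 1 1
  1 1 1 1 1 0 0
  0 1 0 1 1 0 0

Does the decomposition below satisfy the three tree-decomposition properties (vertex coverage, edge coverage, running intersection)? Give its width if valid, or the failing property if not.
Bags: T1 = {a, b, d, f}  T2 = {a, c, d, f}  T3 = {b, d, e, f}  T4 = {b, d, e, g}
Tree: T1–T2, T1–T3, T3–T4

Vertex coverage: the bags together contain {a, b, c, d, e, f, g}, the full vertex set. Edge coverage: each edge of G has both endpoints in at least one bag. Running intersection: for every vertex, the bags containing it form a connected subtree. All three properties hold, so this is a valid tree decomposition of width max|bag| − 1 = 3, and hence tw(G) ≤ 3.

Yes; width 3.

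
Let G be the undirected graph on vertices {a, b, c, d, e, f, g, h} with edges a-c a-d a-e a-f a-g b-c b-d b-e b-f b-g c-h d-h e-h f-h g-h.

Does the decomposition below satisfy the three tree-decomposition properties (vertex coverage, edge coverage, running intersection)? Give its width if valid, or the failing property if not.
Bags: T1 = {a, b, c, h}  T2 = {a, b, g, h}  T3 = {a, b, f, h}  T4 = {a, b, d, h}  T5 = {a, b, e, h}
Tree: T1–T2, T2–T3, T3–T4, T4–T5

Every vertex of G appears in some bag (union = {a, b, c, d, e, f, g, h}); every edge is covered by a bag; and for each vertex v the set of bags containing v is connected in the bag tree. The decomposition is therefore valid. The largest bag has 4 vertices, so the width is 3.

Yes; width 3.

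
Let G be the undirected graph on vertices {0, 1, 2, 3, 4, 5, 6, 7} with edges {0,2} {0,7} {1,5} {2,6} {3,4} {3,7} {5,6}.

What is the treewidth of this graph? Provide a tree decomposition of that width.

Every bag has size at most 2, so the width is 2 − 1 = 1 and tw(G) ≤ 1. Since G has at least one edge (e.g. 1–5), it is not an edgeless graph, so tw(G) ≥ 1. Hence tw(G) = 1 exactly.

Treewidth 1.
One optimal decomposition is:
Bags: B1 = {1, 5}  B2 = {5, 6}  B3 = {2, 6}  B4 = {0, 2}  B5 = {0, 7}  B6 = {3, 7}  B7 = {3, 4}
Tree: B1–B2, B2–B3, B3–B4, B4–B5, B5–B6, B6–B7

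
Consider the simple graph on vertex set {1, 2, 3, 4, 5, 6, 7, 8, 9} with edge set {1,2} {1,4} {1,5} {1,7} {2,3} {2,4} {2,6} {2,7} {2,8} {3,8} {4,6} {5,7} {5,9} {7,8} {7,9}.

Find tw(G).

2

A width-2 tree decomposition is:
Bags: B1 = {1, 5, 7}  B2 = {1, 2, 7}  B3 = {2, 7, 8}  B4 = {1, 2, 4}  B5 = {2, 4, 6}  B6 = {5, 7, 9}  B7 = {2, 3, 8}
Tree: B1–B2, B2–B3, B2–B4, B4–B5, B1–B6, B3–B7
The largest bag has 3 vertices, giving width 2; this decomposition certifies tw(G) ≤ 2. Conversely, {5, 7, 9} is a clique of size 3, and the vertices of any clique must share a bag in every tree decomposition; so some bag has ≥ 3 vertices and tw(G) ≥ 2. Hence tw(G) = 2 exactly.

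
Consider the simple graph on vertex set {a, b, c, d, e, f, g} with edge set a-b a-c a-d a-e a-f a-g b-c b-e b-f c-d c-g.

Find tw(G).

2

A width-2 tree decomposition is:
Bags: B1 = {a, b, c}  B2 = {a, b, f}  B3 = {a, c, g}  B4 = {a, c, d}  B5 = {a, b, e}
Tree: B1–B2, B1–B3, B3–B4, B2–B5
Every bag has size at most 3, so the width is 3 − 1 = 2 and tw(G) ≤ 2. Conversely, {a, c, d} is a clique of size 3, and the vertices of any clique must share a bag in every tree decomposition; so some bag has ≥ 3 vertices and tw(G) ≥ 2. Hence tw(G) = 2 exactly.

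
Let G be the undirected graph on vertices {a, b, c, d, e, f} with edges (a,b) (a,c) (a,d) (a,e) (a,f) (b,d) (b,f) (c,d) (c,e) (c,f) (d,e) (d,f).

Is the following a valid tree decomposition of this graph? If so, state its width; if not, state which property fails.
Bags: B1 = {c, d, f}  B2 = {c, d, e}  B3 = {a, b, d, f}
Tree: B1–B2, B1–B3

A tree decomposition must satisfy three properties: every vertex lies in some bag; for every edge, both endpoints lie together in some bag; and for every vertex, the bags containing it form a connected subtree. Here edge (a,c) lies in no bag, so the decomposition is invalid.

No — edge (a,c) lies in no bag.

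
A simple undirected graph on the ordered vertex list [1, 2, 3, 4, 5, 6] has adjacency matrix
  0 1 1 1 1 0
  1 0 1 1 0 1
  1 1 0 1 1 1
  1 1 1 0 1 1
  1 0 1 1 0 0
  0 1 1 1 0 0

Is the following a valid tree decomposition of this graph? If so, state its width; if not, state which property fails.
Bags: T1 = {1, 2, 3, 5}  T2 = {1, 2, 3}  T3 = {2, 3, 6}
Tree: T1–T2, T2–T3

No — vertex 4 appears in no bag.

A tree decomposition must satisfy three properties: every vertex lies in some bag; for every edge, both endpoints lie together in some bag; and for every vertex, the bags containing it form a connected subtree. Here vertex 4 appears in no bag, so the decomposition is invalid.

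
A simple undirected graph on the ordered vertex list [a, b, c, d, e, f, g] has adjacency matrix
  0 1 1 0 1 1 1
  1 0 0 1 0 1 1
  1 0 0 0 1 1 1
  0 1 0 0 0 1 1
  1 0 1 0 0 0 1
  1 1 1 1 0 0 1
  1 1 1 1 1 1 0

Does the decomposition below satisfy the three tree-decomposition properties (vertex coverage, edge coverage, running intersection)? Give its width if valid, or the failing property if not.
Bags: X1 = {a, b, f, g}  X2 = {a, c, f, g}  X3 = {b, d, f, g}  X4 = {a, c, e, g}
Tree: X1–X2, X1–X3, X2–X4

Vertex coverage: the bags together contain {a, b, c, d, e, f, g}, the full vertex set. Edge coverage: each edge of G has both endpoints in at least one bag. Running intersection: for every vertex, the bags containing it form a connected subtree. All three properties hold, so this is a valid tree decomposition of width max|bag| − 1 = 3, and hence tw(G) ≤ 3.

Yes; width 3.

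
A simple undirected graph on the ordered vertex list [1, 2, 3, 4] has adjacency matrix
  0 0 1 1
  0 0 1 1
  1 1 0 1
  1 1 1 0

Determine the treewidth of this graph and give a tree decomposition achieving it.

Treewidth 2.
One optimal decomposition is:
Bags: B1 = {2, 3, 4}  B2 = {1, 3, 4}
Tree: B1–B2

Each bag holds 3 vertices, so the decomposition has width 2, which upper-bounds the treewidth. For the lower bound, the 3 vertices {1, 3, 4} are pairwise adjacent, and any tree decomposition puts a clique entirely inside one bag — forcing width ≥ 2. The upper and lower bounds meet at 2, so that is the treewidth.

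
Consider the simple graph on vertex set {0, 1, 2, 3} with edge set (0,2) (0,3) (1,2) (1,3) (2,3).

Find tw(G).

2

A width-2 tree decomposition is:
Bags: B1 = {0, 2, 3}  B2 = {1, 2, 3}
Tree: B1–B2
Every bag has size at most 3, so the width is 3 − 1 = 2 and tw(G) ≤ 2. On the other hand G contains the 3-clique {0, 2, 3}. A clique must lie in a single bag of any decomposition, so no decomposition can have width below 2. Hence tw(G) = 2 exactly.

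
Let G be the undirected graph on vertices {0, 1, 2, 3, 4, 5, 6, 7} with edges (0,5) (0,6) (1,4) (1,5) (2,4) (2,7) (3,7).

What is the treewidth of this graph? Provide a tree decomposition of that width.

Treewidth 1.
Bags: B1 = {3, 7}  B2 = {2, 7}  B3 = {2, 4}  B4 = {1, 4}  B5 = {1, 5}  B6 = {0, 5}  B7 = {0, 6}
Tree: B1–B2, B2–B3, B3–B4, B4–B5, B5–B6, B6–B7

The largest bag has 2 vertices, giving width 1; this decomposition certifies tw(G) ≤ 1. Any graph with an edge has treewidth ≥ 1, and G has the edge 3–7. Hence tw(G) = 1 exactly.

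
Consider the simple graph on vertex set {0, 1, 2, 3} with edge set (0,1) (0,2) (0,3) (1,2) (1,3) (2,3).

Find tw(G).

3

A width-3 tree decomposition is:
Bags: B1 = {0, 1, 2, 3}
Tree: (single bag)
With just one bag of size 4, the width is 4 − 1 = 3, so tw(G) ≤ 3. On the other hand G contains the 4-clique {0, 1, 2, 3}. A clique must lie in a single bag of any decomposition, so no decomposition can have width below 3. Combining the bounds, tw(G) = 3.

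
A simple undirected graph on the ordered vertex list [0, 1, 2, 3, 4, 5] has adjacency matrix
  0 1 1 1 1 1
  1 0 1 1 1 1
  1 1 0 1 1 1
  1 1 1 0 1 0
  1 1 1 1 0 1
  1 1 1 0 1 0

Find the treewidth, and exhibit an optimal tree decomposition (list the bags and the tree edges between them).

Treewidth 4.
Bags: B1 = {0, 1, 2, 4, 5}  B2 = {0, 1, 2, 3, 4}
Tree: B1–B2

Every bag has size at most 5, so the width is 5 − 1 = 4 and tw(G) ≤ 4. Conversely, {0, 1, 2, 3, 4} is a clique of size 5, and the vertices of any clique must share a bag in every tree decomposition; so some bag has ≥ 5 vertices and tw(G) ≥ 4. Combining the bounds, tw(G) = 4.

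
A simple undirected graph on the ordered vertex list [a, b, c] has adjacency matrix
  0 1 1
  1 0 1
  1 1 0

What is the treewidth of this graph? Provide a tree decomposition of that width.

Treewidth 2.
One such decomposition:
Bags: B1 = {a, b, c}
Tree: (single bag)

A single bag containing all 3 vertices is trivially a valid decomposition of width 2. Conversely, {a, b, c} is a clique of size 3, and the vertices of any clique must share a bag in every tree decomposition; so some bag has ≥ 3 vertices and tw(G) ≥ 2. Combining the bounds, tw(G) = 2.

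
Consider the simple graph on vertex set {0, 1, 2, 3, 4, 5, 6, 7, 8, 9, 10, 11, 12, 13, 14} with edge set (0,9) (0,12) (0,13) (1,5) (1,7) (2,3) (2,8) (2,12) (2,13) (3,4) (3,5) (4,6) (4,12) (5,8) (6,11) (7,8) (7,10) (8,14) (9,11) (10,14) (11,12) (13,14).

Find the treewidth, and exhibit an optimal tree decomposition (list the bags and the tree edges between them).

Each bag holds 4 vertices, so the decomposition has width 3, which upper-bounds the treewidth. For the lower bound: the 4 vertex sets {6,9,11}, {0}, {12}, {2,3,4,13} are disjoint, each induces a connected subgraph, and every pair is joined by at least one edge of G. Contracting each set to a single vertex therefore yields K_{4} as a minor, and since treewidth is minor-monotone, tw(G) ≥ tw(K_{4}) = 3. Therefore the treewidth is 3.

Treewidth 3.
One optimal decomposition is:
Bags: B1 = {0, 6, 9, 11}  B2 = {0, 6, 11, 12}  B3 = {0, 4, 6, 12}  B4 = {0, 4, 12, 13}  B5 = {2, 4, 12, 13}  B6 = {2, 3, 4, 13}  B7 = {2, 3, 13, 14}  B8 = {2, 3, 8, 14}  B9 = {3, 5, 8, 14}  B10 = {5, 8, 10, 14}  B11 = {5, 7, 8, 10}  B12 = {1, 5, 7, 10}
Tree: B1–B2, B2–B3, B3–B4, B4–B5, B5–B6, B6–B7, B7–B8, B8–B9, B9–B10, B10–B11, B11–B12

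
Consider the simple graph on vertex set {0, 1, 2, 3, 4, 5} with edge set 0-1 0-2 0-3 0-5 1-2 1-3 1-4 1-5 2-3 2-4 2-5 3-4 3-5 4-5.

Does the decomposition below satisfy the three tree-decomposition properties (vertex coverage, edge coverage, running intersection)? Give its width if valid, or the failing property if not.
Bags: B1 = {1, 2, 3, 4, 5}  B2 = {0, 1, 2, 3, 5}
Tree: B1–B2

Yes; width 4.

Checking the three conditions: (i) the bags cover all of {0, 1, 2, 3, 4, 5}; (ii) for each edge, some bag contains both endpoints; (iii) the bags containing any fixed vertex form a subtree. All hold, so the decomposition is valid with width 5 − 1 = 4.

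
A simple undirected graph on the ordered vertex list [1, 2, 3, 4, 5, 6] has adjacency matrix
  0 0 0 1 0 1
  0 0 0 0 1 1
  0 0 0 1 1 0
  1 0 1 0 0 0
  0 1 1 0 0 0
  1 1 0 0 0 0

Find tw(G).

A width-2 tree decomposition is:
Bags: B1 = {2, 3, 5}  B2 = {2, 3, 6}  B3 = {1, 3, 6}  B4 = {1, 3, 4}
Tree: B1–B2, B2–B3, B3–B4
Every bag has size at most 3, so the width is 3 − 1 = 2 and tw(G) ≤ 2. The edges 3–5–2–6–1–4–3 form a cycle, so G is not a tree and its treewidth is at least 2. The upper and lower bounds meet at 2, so that is the treewidth.

2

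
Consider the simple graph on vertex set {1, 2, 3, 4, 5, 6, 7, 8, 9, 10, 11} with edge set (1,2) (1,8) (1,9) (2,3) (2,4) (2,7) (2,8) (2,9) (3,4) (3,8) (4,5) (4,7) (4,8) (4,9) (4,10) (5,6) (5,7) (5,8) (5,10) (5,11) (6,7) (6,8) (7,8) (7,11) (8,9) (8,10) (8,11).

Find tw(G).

A width-3 tree decomposition is:
Bags: B1 = {2, 4, 8, 9}  B2 = {2, 4, 7, 8}  B3 = {2, 3, 4, 8}  B4 = {1, 2, 8, 9}  B5 = {4, 5, 7, 8}  B6 = {5, 7, 8, 11}  B7 = {5, 6, 7, 8}  B8 = {4, 5, 8, 10}
Tree: B1–B2, B1–B3, B1–B4, B2–B5, B5–B6, B6–B7, B5–B8
The largest bag has 4 vertices, giving width 3; this decomposition certifies tw(G) ≤ 3. For the lower bound, the 4 vertices {1, 2, 8, 9} are pairwise adjacent, and any tree decomposition puts a clique entirely inside one bag — forcing width ≥ 3. Hence tw(G) = 3 exactly.

3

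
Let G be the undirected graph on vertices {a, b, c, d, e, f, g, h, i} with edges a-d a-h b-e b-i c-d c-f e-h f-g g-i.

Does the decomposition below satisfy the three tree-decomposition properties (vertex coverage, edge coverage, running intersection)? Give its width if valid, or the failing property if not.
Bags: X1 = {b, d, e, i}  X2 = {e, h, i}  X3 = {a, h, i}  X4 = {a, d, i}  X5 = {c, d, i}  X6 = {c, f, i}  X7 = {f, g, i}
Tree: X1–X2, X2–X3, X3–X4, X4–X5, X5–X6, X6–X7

A tree decomposition must satisfy three properties: every vertex lies in some bag; for every edge, both endpoints lie together in some bag; and for every vertex, the bags containing it form a connected subtree. Here bags containing vertex d are not connected in the tree, so the decomposition is invalid.

No — bags containing vertex d are not connected in the tree.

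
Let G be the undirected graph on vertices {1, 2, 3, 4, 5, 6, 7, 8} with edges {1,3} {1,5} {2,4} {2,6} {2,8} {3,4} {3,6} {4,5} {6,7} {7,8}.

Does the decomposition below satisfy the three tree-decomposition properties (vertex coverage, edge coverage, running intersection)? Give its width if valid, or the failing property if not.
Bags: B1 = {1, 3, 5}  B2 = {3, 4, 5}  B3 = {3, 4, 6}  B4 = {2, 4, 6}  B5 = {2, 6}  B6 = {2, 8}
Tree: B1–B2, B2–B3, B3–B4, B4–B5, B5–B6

A tree decomposition must satisfy three properties: every vertex lies in some bag; for every edge, both endpoints lie together in some bag; and for every vertex, the bags containing it form a connected subtree. Here vertex 7 appears in no bag, so the decomposition is invalid.

No — vertex 7 appears in no bag.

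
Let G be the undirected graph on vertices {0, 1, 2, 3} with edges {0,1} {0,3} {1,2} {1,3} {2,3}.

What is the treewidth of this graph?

2

A width-2 tree decomposition is:
Bags: B1 = {1, 2, 3}  B2 = {0, 1, 3}
Tree: B1–B2
Each bag holds 3 vertices, so the decomposition has width 2, which upper-bounds the treewidth. Conversely, {0, 1, 3} is a clique of size 3, and the vertices of any clique must share a bag in every tree decomposition; so some bag has ≥ 3 vertices and tw(G) ≥ 2. The upper and lower bounds meet at 2, so that is the treewidth.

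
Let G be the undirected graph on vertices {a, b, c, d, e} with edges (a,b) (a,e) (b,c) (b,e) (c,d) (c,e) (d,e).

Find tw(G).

2

A width-2 tree decomposition is:
Bags: B1 = {b, c, e}  B2 = {c, d, e}  B3 = {a, b, e}
Tree: B1–B2, B1–B3
The largest bag has 3 vertices, giving width 2; this decomposition certifies tw(G) ≤ 2. On the other hand G contains the 3-clique {c, d, e}. A clique must lie in a single bag of any decomposition, so no decomposition can have width below 2. Combining the bounds, tw(G) = 2.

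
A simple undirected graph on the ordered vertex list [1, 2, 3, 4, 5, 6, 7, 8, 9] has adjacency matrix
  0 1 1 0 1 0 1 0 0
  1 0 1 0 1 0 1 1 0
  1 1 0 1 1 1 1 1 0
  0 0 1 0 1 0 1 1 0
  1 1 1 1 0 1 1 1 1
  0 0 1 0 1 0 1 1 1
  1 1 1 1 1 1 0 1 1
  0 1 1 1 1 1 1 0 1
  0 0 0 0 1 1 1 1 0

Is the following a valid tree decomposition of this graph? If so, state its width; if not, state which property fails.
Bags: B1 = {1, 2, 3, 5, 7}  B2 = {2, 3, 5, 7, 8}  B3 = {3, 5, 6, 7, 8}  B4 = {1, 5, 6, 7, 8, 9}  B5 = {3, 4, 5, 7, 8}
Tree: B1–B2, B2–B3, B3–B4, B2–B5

A tree decomposition must satisfy three properties: every vertex lies in some bag; for every edge, both endpoints lie together in some bag; and for every vertex, the bags containing it form a connected subtree. Here bags containing vertex 1 are not connected in the tree, so the decomposition is invalid.

No — bags containing vertex 1 are not connected in the tree.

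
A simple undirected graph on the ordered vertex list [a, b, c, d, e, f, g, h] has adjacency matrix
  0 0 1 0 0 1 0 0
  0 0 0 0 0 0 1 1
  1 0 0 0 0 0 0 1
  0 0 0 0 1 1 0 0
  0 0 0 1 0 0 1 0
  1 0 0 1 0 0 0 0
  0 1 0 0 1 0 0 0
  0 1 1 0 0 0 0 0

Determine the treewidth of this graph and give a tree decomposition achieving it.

Every bag has size at most 3, so the width is 3 − 1 = 2 and tw(G) ≤ 2. Since g–e–d–f–a–c–h–b–g is a cycle in G, G is not acyclic. Forests are exactly the graphs of treewidth ≤ 1, so tw(G) ≥ 2. Therefore the treewidth is 2.

Treewidth 2.
Bags: B1 = {d, e, g}  B2 = {d, f, g}  B3 = {a, f, g}  B4 = {a, c, g}  B5 = {c, g, h}  B6 = {b, g, h}
Tree: B1–B2, B2–B3, B3–B4, B4–B5, B5–B6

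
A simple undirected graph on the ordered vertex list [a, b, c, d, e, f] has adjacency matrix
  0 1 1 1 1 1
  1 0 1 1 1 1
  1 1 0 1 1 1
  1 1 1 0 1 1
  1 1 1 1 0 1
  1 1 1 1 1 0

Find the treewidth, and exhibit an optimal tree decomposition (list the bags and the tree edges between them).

A single bag containing all 6 vertices is trivially a valid decomposition of width 5. For the lower bound, the 6 vertices {a, b, c, d, e, f} are pairwise adjacent, and any tree decomposition puts a clique entirely inside one bag — forcing width ≥ 5. The upper and lower bounds meet at 5, so that is the treewidth.

Treewidth 5.
One such decomposition:
Bags: B1 = {a, b, c, d, e, f}
Tree: (single bag)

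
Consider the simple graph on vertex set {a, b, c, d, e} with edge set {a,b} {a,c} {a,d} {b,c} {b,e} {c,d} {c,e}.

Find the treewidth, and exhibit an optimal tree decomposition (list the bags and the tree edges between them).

Each bag holds 3 vertices, so the decomposition has width 2, which upper-bounds the treewidth. On the other hand G contains the 3-clique {b, c, e}. A clique must lie in a single bag of any decomposition, so no decomposition can have width below 2. The upper and lower bounds meet at 2, so that is the treewidth.

Treewidth 2.
Bags: B1 = {b, c, e}  B2 = {a, b, c}  B3 = {a, c, d}
Tree: B1–B2, B2–B3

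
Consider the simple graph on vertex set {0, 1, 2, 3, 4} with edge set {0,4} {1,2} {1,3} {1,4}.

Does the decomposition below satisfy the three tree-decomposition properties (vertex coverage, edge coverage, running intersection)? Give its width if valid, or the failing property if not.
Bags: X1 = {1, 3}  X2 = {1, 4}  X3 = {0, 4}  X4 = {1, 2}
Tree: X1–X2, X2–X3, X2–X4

Checking the three conditions: (i) the bags cover all of {0, 1, 2, 3, 4}; (ii) for each edge, some bag contains both endpoints; (iii) the bags containing any fixed vertex form a subtree. All hold, so the decomposition is valid with width 2 − 1 = 1.

Yes; width 1.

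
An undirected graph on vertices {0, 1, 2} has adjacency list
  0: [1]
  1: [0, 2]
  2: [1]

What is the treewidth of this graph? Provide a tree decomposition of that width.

The largest bag has 2 vertices, giving width 1; this decomposition certifies tw(G) ≤ 1. Since G has at least one edge (e.g. 1–2), it is not an edgeless graph, so tw(G) ≥ 1. Hence tw(G) = 1 exactly.

Treewidth 1.
Bags: B1 = {1, 2}  B2 = {0, 1}
Tree: B1–B2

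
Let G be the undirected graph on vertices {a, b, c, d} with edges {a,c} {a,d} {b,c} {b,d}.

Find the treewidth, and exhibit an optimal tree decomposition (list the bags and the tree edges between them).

The largest bag has 3 vertices, giving width 2; this decomposition certifies tw(G) ≤ 2. For the lower bound, G contains the cycle c–b–d–a–c, so G is not a forest; only forests have treewidth ≤ 1, hence tw(G) ≥ 2. Combining the bounds, tw(G) = 2.

Treewidth 2.
Bags: B1 = {b, c, d}  B2 = {a, c, d}
Tree: B1–B2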